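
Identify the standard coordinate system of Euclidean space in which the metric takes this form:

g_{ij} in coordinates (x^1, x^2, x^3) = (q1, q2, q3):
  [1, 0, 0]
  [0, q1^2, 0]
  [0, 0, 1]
The line element ds^2 = dq1^2 + q1^2 dq2^2 + dq3^2 is dr^2 + r^2 dθ^2 + dz^2 with q1 = r, q2 = θ, q3 = z.
cylindrical coordinates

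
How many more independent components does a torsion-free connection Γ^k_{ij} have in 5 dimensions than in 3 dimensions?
Independent components in n dimensions: n × n(n+1)/2 = n^2(n+1)/2.
5D: 5 × 15 = 75
3D: 3 × 6 = 18
Difference = 75 - 18 = 57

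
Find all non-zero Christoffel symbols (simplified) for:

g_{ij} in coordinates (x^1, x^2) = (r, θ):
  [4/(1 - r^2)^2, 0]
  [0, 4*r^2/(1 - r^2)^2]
Using Γ^k_{ij} = (1/2) g^{km} (∂_i g_{mj} + ∂_j g_{mi} - ∂_m g_{ij}); the metric is diagonal, so only the m = k term contributes.
Non-zero symbols (using the symmetry Γ^k_{ij} = Γ^k_{ji}):
Γ^r_{r r} = (1/2) g^{rr} (∂_r g_{rr} + ∂_r g_{rr} - ∂_r g_{rr}) = (1/2)((1 - r^2)^2/4)((16*r/(1 - r^2)^3) + (16*r/(1 - r^2)^3) - (16*r/(1 - r^2)^3)) = 2*r/(1 - r^2)
Γ^r_{θ θ} = (1/2) g^{rr} (∂_θ g_{rθ} + ∂_θ g_{rθ} - ∂_r g_{θθ}) = (1/2)((1 - r^2)^2/4)((0) + (0) - (-8*(r^3 + r)/(r^2 - 1)^3)) = (r^3 + r)/(r^2 - 1)
Γ^θ_{r θ} = (1/2) g^{θθ} (∂_r g_{θθ} + ∂_θ g_{θr} - ∂_θ g_{rθ}) = (1/2)((1 - r^2)^2/(4*r^2))((-8*(r^3 + r)/(r^2 - 1)^3) + (0) - (0)) = (-r^2 - 1)/(r^3 - r)
All other Christoffel symbols are zero.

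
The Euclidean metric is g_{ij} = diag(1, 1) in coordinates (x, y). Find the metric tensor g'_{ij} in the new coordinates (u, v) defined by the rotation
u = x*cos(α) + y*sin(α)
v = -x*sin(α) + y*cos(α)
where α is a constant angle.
Invert the transformation: x = u*cos(α) - v*sin(α), y = u*sin(α) + v*cos(α)
g'_{ij} = (∂x^k/∂x'^i)(∂x^l/∂x'^j) g_{kl}; with g_{kl} = δ_{kl} this is Σ_k (∂x^k/∂x'^i)(∂x^k/∂x'^j).
Jacobian: ∂x/∂u = cos(α), ∂x/∂v = -sin(α), ∂y/∂u = sin(α), ∂y/∂v = cos(α)
g'_{uu} = (cos(α))(cos(α)) + (sin(α))(sin(α)) = 1
g'_{uv} = (cos(α))(-sin(α)) + (sin(α))(cos(α)) = 0
g'_{vv} = (-sin(α))(-sin(α)) + (cos(α))(cos(α)) = 1
g'_{ij} = diag(1, 1)
The Euclidean metric is invariant under rotations.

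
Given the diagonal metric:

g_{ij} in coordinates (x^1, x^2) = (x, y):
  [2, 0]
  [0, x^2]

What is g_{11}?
With x^1 = x, x^2 = y, g_{11} = g_{xx} is the row-1, column-1 entry of the matrix.
g_{11} = 2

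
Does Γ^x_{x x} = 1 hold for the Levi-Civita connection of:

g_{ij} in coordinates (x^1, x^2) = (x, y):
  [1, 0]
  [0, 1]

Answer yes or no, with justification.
Γ^x_{x x} = (1/2) g^{xx} (∂_x g_{xx} + ∂_x g_{xx} - ∂_x g_{xx}) = (1/2)(1)((0) + (0) - (0)) = 0
This differs from the proposed value 1.
No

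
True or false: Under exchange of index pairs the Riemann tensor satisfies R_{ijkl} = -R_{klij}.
The pair-exchange symmetry has a plus sign: R_{ijkl} = +R_{klij}.
False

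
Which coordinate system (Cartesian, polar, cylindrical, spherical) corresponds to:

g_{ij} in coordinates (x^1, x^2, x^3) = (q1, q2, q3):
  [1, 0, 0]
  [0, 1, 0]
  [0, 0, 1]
All components are constant and the metric is the identity, i.e. orthonormal rectilinear coordinates.
Cartesian (3D) coordinates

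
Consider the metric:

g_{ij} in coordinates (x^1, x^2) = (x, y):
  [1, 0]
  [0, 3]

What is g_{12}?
With x^1 = x, x^2 = y, g_{12} = g_{xy} is the row-1, column-2 entry of the matrix.
g_{12} = 0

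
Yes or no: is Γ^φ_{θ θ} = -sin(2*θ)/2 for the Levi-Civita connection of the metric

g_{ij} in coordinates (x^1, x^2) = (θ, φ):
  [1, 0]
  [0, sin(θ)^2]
Γ^φ_{θ θ} = (1/2) g^{φφ} (∂_θ g_{φθ} + ∂_θ g_{φθ} - ∂_φ g_{θθ}) = (1/2)(1/sin(θ)^2)((0) + (0) - (0)) = 0
This differs from the proposed value -sin(2*θ)/2.
No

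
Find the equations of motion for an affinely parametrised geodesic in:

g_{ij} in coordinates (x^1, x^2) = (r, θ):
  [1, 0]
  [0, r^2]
Geodesic equation: d^2x^k/dλ^2 + Γ^k_{ij} (dx^i/dλ)(dx^j/dλ) = 0.
Non-zero Christoffel symbols:
Γ^r_{θ θ} = -r
Γ^θ_{r θ} = 1/r
Substituting (the symmetric pair Γ^k_{ij}, Γ^k_{ji} combines into a factor 2):
d^2r/dλ^2 - r (dθ/dλ)^2 = 0
d^2θ/dλ^2 + (2/r) (dr/dλ)(dθ/dλ) = 0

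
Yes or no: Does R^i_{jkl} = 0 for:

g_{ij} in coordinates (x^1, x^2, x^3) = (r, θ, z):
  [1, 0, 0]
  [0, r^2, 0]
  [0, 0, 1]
Non-zero Christoffel symbols:
Γ^r_{θ θ} = -r
Γ^θ_{r θ} = 1/r
Ricci tensor: R_{rr} = 0, R_{rθ} = 0, R_{rz} = 0, R_{θθ} = 0, R_{θz} = 0, R_{zz} = 0
All R_{ij} vanish; in 3 dimensions the Riemann tensor is fully determined by the Ricci tensor, so R^i_{jkl} = 0: the metric is flat (curvilinear coordinates on flat space).
Yes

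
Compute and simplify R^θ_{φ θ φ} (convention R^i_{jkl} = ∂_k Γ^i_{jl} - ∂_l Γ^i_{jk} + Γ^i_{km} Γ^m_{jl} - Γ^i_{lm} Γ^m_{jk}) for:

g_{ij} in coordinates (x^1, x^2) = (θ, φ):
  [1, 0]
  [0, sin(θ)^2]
Non-zero Christoffel symbols (Γ^k_{ij} = Γ^k_{ji}):
Γ^θ_{φ φ} = -sin(2*θ)/2
Γ^φ_{θ φ} = 1/tan(θ)
R^θ_{φ θ φ} = ∂_θ Γ^θ_{φ φ} - ∂_φ Γ^θ_{φ θ} + Γ^θ_{θ m} Γ^m_{φ φ} - Γ^θ_{φ m} Γ^m_{φ θ}
  = (-cos(2*θ)) - (0) + (0) - (-cos(θ)^2) = sin(θ)^2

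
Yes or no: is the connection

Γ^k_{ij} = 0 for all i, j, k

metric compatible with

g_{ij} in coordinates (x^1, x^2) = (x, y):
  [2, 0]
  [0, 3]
Using ∇_k g_{ij} = ∂_k g_{ij} - Γ^m_{ki} g_{mj} - Γ^m_{kj} g_{im}:
e.g. ∇_x g_{yy} = (0) - (0) - (0) = 0
Every component ∇_k g_{ij} vanishes: the connection is metric compatible.
Yes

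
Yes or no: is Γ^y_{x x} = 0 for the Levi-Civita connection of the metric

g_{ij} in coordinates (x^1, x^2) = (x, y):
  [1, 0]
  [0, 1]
Γ^y_{x x} = (1/2) g^{yy} (∂_x g_{yx} + ∂_x g_{yx} - ∂_y g_{xx}) = (1/2)(1)((0) + (0) - (0)) = 0
This equals the proposed value 0.
Yes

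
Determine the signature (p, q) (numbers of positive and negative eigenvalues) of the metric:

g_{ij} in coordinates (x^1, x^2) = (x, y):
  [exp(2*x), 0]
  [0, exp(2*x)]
The metric is diagonal, so its eigenvalues are the diagonal entries: exp(2*x), exp(2*x) (at a generic point, where coordinate-dependent entries are positive).
2 positive, 0 negative.
(2, 0) - Riemannian (positive definite)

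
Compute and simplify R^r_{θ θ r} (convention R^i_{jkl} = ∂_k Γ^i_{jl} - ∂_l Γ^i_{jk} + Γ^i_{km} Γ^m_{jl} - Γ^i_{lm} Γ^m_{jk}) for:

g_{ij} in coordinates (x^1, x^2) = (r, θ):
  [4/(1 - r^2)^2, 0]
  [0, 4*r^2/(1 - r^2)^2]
Non-zero Christoffel symbols (Γ^k_{ij} = Γ^k_{ji}):
Γ^r_{r r} = 2*r/(1 - r^2)
Γ^r_{θ θ} = (r^3 + r)/(r^2 - 1)
Γ^θ_{r θ} = (-r^2 - 1)/(r^3 - r)
R^r_{θ θ r} = ∂_θ Γ^r_{θ r} - ∂_r Γ^r_{θ θ} + Γ^r_{θ m} Γ^m_{θ r} - Γ^r_{r m} Γ^m_{θ θ}
  = (0) - ((r^4 - 4*r^2 - 1)/(r^2 - 1)^2) + (-(r^2 + 1)^2/(r^2 - 1)^2) - (-2*r^2*(r^2 + 1)/(r^2 - 1)^2) = 4*r^2/(r^2 - 1)^2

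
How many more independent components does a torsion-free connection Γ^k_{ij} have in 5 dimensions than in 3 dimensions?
Independent components in n dimensions: n × n(n+1)/2 = n^2(n+1)/2.
5D: 5 × 15 = 75
3D: 3 × 6 = 18
Difference = 75 - 18 = 57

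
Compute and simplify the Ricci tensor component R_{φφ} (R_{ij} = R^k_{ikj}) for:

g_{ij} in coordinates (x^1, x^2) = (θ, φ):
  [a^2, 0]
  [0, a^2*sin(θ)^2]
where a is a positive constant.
Non-zero Christoffel symbols (Γ^k_{ij} = Γ^k_{ji}):
Γ^θ_{φ φ} = -sin(2*θ)/2
Γ^φ_{θ φ} = 1/tan(θ)
R^θ_{φ θ φ} = ∂_θ Γ^θ_{φ φ} - ∂_φ Γ^θ_{φ θ} + Γ^θ_{θ m} Γ^m_{φ φ} - Γ^θ_{φ m} Γ^m_{φ θ}
  = (-cos(2*θ)) - (0) + (0) - (-cos(θ)^2) = sin(θ)^2
R^φ_{φ φ φ} = 0 (a repeated index in an antisymmetric pair)
R_{φφ} = R^θ_{φ θ φ} + R^φ_{φ φ φ} = (sin(θ)^2) + (0) = sin(θ)^2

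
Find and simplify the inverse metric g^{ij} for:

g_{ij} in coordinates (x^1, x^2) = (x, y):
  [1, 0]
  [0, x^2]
The metric is diagonal, so g^{ij} is diagonal with entries 1/g_{ii}: diag(1, 1/(x^2)).
g^{ij}:
  [1, 0]
  [0, 1/x^2]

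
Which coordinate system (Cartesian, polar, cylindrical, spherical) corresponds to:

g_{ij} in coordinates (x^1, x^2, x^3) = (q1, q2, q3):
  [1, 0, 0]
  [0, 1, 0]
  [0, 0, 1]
All components are constant and the metric is the identity, i.e. orthonormal rectilinear coordinates.
Cartesian (3D) coordinates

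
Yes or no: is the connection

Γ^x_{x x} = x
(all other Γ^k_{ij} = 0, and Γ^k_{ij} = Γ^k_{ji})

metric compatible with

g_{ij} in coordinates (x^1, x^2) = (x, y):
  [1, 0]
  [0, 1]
Using ∇_k g_{ij} = ∂_k g_{ij} - Γ^m_{ki} g_{mj} - Γ^m_{kj} g_{im}:
∇_x g_{xx} = (0) - (x) - (x) = -2*x ≠ 0
So the connection is not metric compatible (it is not the Levi-Civita connection).
No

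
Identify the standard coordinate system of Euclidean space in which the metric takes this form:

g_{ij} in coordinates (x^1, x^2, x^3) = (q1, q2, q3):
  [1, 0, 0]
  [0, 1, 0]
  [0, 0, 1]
All components are constant and the metric is the identity, i.e. orthonormal rectilinear coordinates.
Cartesian (3D) coordinates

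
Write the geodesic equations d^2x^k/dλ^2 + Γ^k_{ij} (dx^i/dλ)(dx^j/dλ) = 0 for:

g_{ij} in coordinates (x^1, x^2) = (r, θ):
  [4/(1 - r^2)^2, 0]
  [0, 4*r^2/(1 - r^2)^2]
Geodesic equation: d^2x^k/dλ^2 + Γ^k_{ij} (dx^i/dλ)(dx^j/dλ) = 0.
Non-zero Christoffel symbols:
Γ^r_{r r} = 2*r/(1 - r^2)
Γ^r_{θ θ} = (r^3 + r)/(r^2 - 1)
Γ^θ_{r θ} = (-r^2 - 1)/(r^3 - r)
Substituting (the symmetric pair Γ^k_{ij}, Γ^k_{ji} combines into a factor 2):
d^2r/dλ^2 + (2*r/(1 - r^2)) (dr/dλ)^2 + ((r^3 + r)/(r^2 - 1)) (dθ/dλ)^2 = 0
d^2θ/dλ^2 + ((-2*r^2 - 2)/(r^3 - r)) (dr/dλ)(dθ/dλ) = 0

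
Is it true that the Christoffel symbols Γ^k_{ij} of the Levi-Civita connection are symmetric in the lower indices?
The Levi-Civita connection is torsion-free, which is exactly Γ^k_{ij} = Γ^k_{ji}.
Yes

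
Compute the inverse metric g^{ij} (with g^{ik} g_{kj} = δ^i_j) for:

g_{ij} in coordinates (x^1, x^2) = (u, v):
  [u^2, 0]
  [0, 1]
The metric is diagonal, so g^{ij} is diagonal with entries 1/g_{ii}: diag(1/(u^2), 1).
g^{ij}:
  [1/u^2, 0]
  [0, 1]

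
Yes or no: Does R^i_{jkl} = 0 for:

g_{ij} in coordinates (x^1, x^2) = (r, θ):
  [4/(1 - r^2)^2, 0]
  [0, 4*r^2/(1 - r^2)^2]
Non-zero Christoffel symbols:
Γ^r_{r r} = 2*r/(1 - r^2)
Γ^r_{θ θ} = (r^3 + r)/(r^2 - 1)
Γ^θ_{r θ} = (-r^2 - 1)/(r^3 - r)
Ricci tensor: R_{rr} = -4/(r^2 - 1)^2, R_{rθ} = 0, R_{θθ} = -4*r^2/(r^2 - 1)^2
The Ricci tensor is non-zero, so the Riemann tensor is non-zero: not flat.
No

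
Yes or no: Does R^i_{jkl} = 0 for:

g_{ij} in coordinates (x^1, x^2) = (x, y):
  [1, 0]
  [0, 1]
All metric components are constant, so every Christoffel symbol vanishes and R^i_{jkl} = 0.
Yes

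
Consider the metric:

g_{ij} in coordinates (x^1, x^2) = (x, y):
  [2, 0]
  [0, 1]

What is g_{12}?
With x^1 = x, x^2 = y, g_{12} = g_{xy} is the row-1, column-2 entry of the matrix.
g_{12} = 0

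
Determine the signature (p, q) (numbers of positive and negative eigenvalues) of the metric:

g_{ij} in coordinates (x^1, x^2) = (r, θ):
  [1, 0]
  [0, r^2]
The metric is diagonal, so its eigenvalues are the diagonal entries: 1, r^2 (at a generic point, where coordinate-dependent entries are positive).
2 positive, 0 negative.
(2, 0) - Riemannian (positive definite)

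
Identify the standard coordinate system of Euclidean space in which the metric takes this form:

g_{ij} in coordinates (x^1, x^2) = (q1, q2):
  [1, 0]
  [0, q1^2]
The line element ds^2 = dq1^2 + q1^2 dq2^2 is dr^2 + r^2 dθ^2 with q1 = r, q2 = θ.
polar coordinates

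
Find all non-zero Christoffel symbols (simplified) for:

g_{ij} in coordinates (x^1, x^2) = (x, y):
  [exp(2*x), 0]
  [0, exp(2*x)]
Using Γ^k_{ij} = (1/2) g^{km} (∂_i g_{mj} + ∂_j g_{mi} - ∂_m g_{ij}); the metric is diagonal, so only the m = k term contributes.
Non-zero symbols (using the symmetry Γ^k_{ij} = Γ^k_{ji}):
Γ^x_{x x} = (1/2) g^{xx} (∂_x g_{xx} + ∂_x g_{xx} - ∂_x g_{xx}) = (1/2)(exp(-2*x))((2*exp(2*x)) + (2*exp(2*x)) - (2*exp(2*x))) = 1
Γ^x_{y y} = (1/2) g^{xx} (∂_y g_{xy} + ∂_y g_{xy} - ∂_x g_{yy}) = (1/2)(exp(-2*x))((0) + (0) - (2*exp(2*x))) = -1
Γ^y_{x y} = (1/2) g^{yy} (∂_x g_{yy} + ∂_y g_{yx} - ∂_y g_{xy}) = (1/2)(exp(-2*x))((2*exp(2*x)) + (0) - (0)) = 1
All other Christoffel symbols are zero.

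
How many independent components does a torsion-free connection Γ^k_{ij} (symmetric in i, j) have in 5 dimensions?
Γ^k_{ij} has n choices for the upper index and n(n+1)/2 independent symmetric lower index pairs.
Total = 5 × 5×6/2 = 5 × 15 = 75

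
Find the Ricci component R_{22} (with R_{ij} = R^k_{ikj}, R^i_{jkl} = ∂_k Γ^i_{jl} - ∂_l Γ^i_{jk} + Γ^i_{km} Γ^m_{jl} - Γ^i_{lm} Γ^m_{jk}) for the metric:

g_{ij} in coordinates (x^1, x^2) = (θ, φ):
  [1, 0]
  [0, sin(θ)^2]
Non-zero Christoffel symbols (Γ^k_{ij} = Γ^k_{ji}):
Γ^θ_{φ φ} = -sin(2*θ)/2
Γ^φ_{θ φ} = 1/tan(θ)
R^θ_{φ θ φ} = ∂_θ Γ^θ_{φ φ} - ∂_φ Γ^θ_{φ θ} + Γ^θ_{θ m} Γ^m_{φ φ} - Γ^θ_{φ m} Γ^m_{φ θ}
  = (-cos(2*θ)) - (0) + (0) - (-cos(θ)^2) = sin(θ)^2
R^φ_{φ φ φ} = 0 (a repeated index in an antisymmetric pair)
R_{φφ} = R^θ_{φ θ φ} + R^φ_{φ φ φ} = (sin(θ)^2) + (0) = sin(θ)^2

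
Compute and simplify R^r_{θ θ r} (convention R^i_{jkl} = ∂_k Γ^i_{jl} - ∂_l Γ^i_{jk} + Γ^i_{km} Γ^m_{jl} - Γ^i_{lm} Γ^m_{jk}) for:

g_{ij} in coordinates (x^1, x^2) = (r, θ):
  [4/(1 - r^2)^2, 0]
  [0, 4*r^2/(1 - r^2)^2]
Non-zero Christoffel symbols (Γ^k_{ij} = Γ^k_{ji}):
Γ^r_{r r} = 2*r/(1 - r^2)
Γ^r_{θ θ} = (r^3 + r)/(r^2 - 1)
Γ^θ_{r θ} = (-r^2 - 1)/(r^3 - r)
R^r_{θ θ r} = ∂_θ Γ^r_{θ r} - ∂_r Γ^r_{θ θ} + Γ^r_{θ m} Γ^m_{θ r} - Γ^r_{r m} Γ^m_{θ θ}
  = (0) - ((r^4 - 4*r^2 - 1)/(r^2 - 1)^2) + (-(r^2 + 1)^2/(r^2 - 1)^2) - (-2*r^2*(r^2 + 1)/(r^2 - 1)^2) = 4*r^2/(r^2 - 1)^2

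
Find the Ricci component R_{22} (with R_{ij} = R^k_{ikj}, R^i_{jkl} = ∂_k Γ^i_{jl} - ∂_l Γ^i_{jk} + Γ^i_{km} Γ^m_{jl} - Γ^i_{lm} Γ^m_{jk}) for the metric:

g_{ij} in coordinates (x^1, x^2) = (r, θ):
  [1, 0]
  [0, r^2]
Non-zero Christoffel symbols (Γ^k_{ij} = Γ^k_{ji}):
Γ^r_{θ θ} = -r
Γ^θ_{r θ} = 1/r
R^r_{θ r θ} = ∂_r Γ^r_{θ θ} - ∂_θ Γ^r_{θ r} + Γ^r_{r m} Γ^m_{θ θ} - Γ^r_{θ m} Γ^m_{θ r}
  = (-1) - (0) + (0) - (-1) = 0
R^θ_{θ θ θ} = 0 (a repeated index in an antisymmetric pair)
R_{θθ} = R^r_{θ r θ} + R^θ_{θ θ θ} = (0) + (0) = 0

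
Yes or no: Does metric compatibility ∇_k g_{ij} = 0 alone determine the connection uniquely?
One also needs vanishing torsion; metric compatibility plus torsion-freeness singles out the Levi-Civita connection.
No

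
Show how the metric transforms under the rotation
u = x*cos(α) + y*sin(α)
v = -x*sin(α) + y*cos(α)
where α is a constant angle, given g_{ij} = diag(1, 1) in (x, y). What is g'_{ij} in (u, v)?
Invert the transformation: x = u*cos(α) - v*sin(α), y = u*sin(α) + v*cos(α)
g'_{ij} = (∂x^k/∂x'^i)(∂x^l/∂x'^j) g_{kl}; with g_{kl} = δ_{kl} this is Σ_k (∂x^k/∂x'^i)(∂x^k/∂x'^j).
Jacobian: ∂x/∂u = cos(α), ∂x/∂v = -sin(α), ∂y/∂u = sin(α), ∂y/∂v = cos(α)
g'_{uu} = (cos(α))(cos(α)) + (sin(α))(sin(α)) = 1
g'_{uv} = (cos(α))(-sin(α)) + (sin(α))(cos(α)) = 0
g'_{vv} = (-sin(α))(-sin(α)) + (cos(α))(cos(α)) = 1
g'_{ij} = diag(1, 1)
The Euclidean metric is invariant under rotations.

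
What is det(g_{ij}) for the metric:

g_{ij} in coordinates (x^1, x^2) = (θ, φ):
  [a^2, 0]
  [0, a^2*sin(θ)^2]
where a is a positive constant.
For a 2×2 metric: det(g) = g_{11}·g_{22} - g_{12}·g_{21}
= (a^2)·(a^2*sin(θ)^2) - (0)·(0)
= a^4*sin(θ)^2 - 0
det(g) = a^4*sin(θ)^2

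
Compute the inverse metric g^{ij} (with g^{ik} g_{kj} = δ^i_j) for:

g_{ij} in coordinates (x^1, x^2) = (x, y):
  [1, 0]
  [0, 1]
The metric is diagonal, so g^{ij} is diagonal with entries 1/g_{ii}: diag(1, 1).
g^{ij}:
  [1, 0]
  [0, 1]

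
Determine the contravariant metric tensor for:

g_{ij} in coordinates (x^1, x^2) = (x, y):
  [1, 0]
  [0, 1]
The metric is diagonal, so g^{ij} is diagonal with entries 1/g_{ii}: diag(1, 1).
g^{ij}:
  [1, 0]
  [0, 1]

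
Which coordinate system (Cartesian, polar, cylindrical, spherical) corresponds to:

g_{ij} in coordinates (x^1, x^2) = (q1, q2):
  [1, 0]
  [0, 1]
All components are constant and the metric is the identity, i.e. orthonormal rectilinear coordinates.
Cartesian (2D) coordinates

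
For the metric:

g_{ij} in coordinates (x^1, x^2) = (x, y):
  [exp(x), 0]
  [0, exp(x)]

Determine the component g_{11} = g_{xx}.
With x^1 = x, x^2 = y, g_{11} = g_{xx} is the row-1, column-1 entry of the matrix.
g_{11} = exp(x)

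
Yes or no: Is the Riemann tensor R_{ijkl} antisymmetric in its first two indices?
R_{ijkl} = -R_{jikl} (follows from metric compatibility).
Yes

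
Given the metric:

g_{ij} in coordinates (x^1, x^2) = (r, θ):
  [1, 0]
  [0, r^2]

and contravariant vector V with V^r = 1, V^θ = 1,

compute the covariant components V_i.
V_i = g_{ij} V^j:
V_r = (1)(1) + (0)(1) = 1
V_θ = (0)(1) + (r^2)(1) = r^2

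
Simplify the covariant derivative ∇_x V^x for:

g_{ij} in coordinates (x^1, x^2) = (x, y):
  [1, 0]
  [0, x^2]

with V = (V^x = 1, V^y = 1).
Non-zero Christoffel symbols:
Γ^x_{y y} = -x
Γ^y_{x y} = 1/x
∇_x V^x = ∂_x V^x + Γ^x_{x j} V^j
  = (0) + (0)(1) + (0)(1)
  = 0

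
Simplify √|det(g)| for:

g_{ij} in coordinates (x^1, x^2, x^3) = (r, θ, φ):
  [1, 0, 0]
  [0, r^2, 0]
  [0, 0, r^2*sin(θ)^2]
det(g) = r^4*sin(θ)^2
√|det(g)| = r^2*sin(θ) (taking 0 < θ < π so that |sin(θ)| = sin(θ))
Volume element: dV = r^2*sin(θ) dr dθ dφ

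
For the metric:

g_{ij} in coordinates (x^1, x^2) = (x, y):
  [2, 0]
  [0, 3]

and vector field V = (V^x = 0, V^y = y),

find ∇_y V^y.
All Christoffel symbols are zero.
∇_y V^y = ∂_y V^y + Γ^y_{y j} V^j
  = (1) + (0)(0) + (0)(y)
  = 1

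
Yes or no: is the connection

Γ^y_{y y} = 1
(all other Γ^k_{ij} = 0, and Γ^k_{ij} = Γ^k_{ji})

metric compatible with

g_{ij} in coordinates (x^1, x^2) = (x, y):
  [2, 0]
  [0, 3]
Using ∇_k g_{ij} = ∂_k g_{ij} - Γ^m_{ki} g_{mj} - Γ^m_{kj} g_{im}:
∇_y g_{yy} = (0) - (3) - (3) = -6 ≠ 0
So the connection is not metric compatible (it is not the Levi-Civita connection).
No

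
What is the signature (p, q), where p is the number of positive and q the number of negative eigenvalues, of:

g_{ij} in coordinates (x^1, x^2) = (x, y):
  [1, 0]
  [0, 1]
The metric is diagonal, so its eigenvalues are the diagonal entries: 1, 1 (at a generic point, where coordinate-dependent entries are positive).
2 positive, 0 negative.
(2, 0) - Riemannian (positive definite)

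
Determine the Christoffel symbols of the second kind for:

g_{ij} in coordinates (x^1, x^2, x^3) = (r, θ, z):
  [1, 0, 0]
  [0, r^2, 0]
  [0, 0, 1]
Using Γ^k_{ij} = (1/2) g^{km} (∂_i g_{mj} + ∂_j g_{mi} - ∂_m g_{ij}); the metric is diagonal, so only the m = k term contributes.
Non-zero symbols (using the symmetry Γ^k_{ij} = Γ^k_{ji}):
Γ^r_{θ θ} = (1/2) g^{rr} (∂_θ g_{rθ} + ∂_θ g_{rθ} - ∂_r g_{θθ}) = (1/2)(1)((0) + (0) - (2*r)) = -r
Γ^θ_{r θ} = (1/2) g^{θθ} (∂_r g_{θθ} + ∂_θ g_{θr} - ∂_θ g_{rθ}) = (1/2)(1/r^2)((2*r) + (0) - (0)) = 1/r
All other Christoffel symbols are zero.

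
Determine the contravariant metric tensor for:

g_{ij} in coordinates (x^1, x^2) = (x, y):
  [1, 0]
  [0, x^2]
The metric is diagonal, so g^{ij} is diagonal with entries 1/g_{ii}: diag(1, 1/(x^2)).
g^{ij}:
  [1, 0]
  [0, 1/x^2]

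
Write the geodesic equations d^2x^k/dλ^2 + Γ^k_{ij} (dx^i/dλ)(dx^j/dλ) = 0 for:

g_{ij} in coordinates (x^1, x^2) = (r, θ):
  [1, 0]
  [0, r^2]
Geodesic equation: d^2x^k/dλ^2 + Γ^k_{ij} (dx^i/dλ)(dx^j/dλ) = 0.
Non-zero Christoffel symbols:
Γ^r_{θ θ} = -r
Γ^θ_{r θ} = 1/r
Substituting (the symmetric pair Γ^k_{ij}, Γ^k_{ji} combines into a factor 2):
d^2r/dλ^2 - r (dθ/dλ)^2 = 0
d^2θ/dλ^2 + (2/r) (dr/dλ)(dθ/dλ) = 0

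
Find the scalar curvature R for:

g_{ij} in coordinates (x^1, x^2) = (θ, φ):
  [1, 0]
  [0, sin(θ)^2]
Non-zero Christoffel symbols (Γ^k_{ij} = Γ^k_{ji}):
Γ^θ_{φ φ} = -sin(2*θ)/2
Γ^φ_{θ φ} = 1/tan(θ)
Ricci tensor (R_{ij} = R^k_{ikj}): R_{θθ} = 1, R_{θφ} = 0, R_{φφ} = sin(θ)^2
Inverse metric: g^{θθ} = 1, g^{φφ} = 1/sin(θ)^2
R = g^{ij} R_{ij} = (1)(1) + (1/sin(θ)^2)(sin(θ)^2) = 2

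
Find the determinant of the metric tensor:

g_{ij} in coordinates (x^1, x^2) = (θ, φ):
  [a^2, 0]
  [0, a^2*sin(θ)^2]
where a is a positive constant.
For a 2×2 metric: det(g) = g_{11}·g_{22} - g_{12}·g_{21}
= (a^2)·(a^2*sin(θ)^2) - (0)·(0)
= a^4*sin(θ)^2 - 0
det(g) = a^4*sin(θ)^2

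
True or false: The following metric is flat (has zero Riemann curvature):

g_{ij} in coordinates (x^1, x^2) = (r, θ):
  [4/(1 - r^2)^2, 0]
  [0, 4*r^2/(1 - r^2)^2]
Non-zero Christoffel symbols:
Γ^r_{r r} = 2*r/(1 - r^2)
Γ^r_{θ θ} = (r^3 + r)/(r^2 - 1)
Γ^θ_{r θ} = (-r^2 - 1)/(r^3 - r)
Ricci tensor: R_{rr} = -4/(r^2 - 1)^2, R_{rθ} = 0, R_{θθ} = -4*r^2/(r^2 - 1)^2
The Ricci tensor is non-zero, so the Riemann tensor is non-zero: not flat.
False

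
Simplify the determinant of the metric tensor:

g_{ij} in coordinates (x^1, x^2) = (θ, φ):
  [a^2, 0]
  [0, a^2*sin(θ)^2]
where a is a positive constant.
For a 2×2 metric: det(g) = g_{11}·g_{22} - g_{12}·g_{21}
= (a^2)·(a^2*sin(θ)^2) - (0)·(0)
= a^4*sin(θ)^2 - 0
det(g) = a^4*sin(θ)^2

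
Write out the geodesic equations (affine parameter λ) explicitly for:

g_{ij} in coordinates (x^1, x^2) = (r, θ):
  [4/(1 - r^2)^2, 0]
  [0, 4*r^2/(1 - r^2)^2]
Geodesic equation: d^2x^k/dλ^2 + Γ^k_{ij} (dx^i/dλ)(dx^j/dλ) = 0.
Non-zero Christoffel symbols:
Γ^r_{r r} = 2*r/(1 - r^2)
Γ^r_{θ θ} = (r^3 + r)/(r^2 - 1)
Γ^θ_{r θ} = (-r^2 - 1)/(r^3 - r)
Substituting (the symmetric pair Γ^k_{ij}, Γ^k_{ji} combines into a factor 2):
d^2r/dλ^2 + (2*r/(1 - r^2)) (dr/dλ)^2 + ((r^3 + r)/(r^2 - 1)) (dθ/dλ)^2 = 0
d^2θ/dλ^2 + ((-2*r^2 - 2)/(r^3 - r)) (dr/dλ)(dθ/dλ) = 0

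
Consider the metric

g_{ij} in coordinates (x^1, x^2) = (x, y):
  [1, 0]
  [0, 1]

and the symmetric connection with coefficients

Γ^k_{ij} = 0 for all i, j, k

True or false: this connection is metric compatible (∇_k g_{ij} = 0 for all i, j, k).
Using ∇_k g_{ij} = ∂_k g_{ij} - Γ^m_{ki} g_{mj} - Γ^m_{kj} g_{im}:
e.g. ∇_y g_{xy} = (0) - (0) - (0) = 0
Every component ∇_k g_{ij} vanishes: the connection is metric compatible.
True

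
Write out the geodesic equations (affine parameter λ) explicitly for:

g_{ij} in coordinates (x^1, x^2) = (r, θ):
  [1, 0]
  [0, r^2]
Geodesic equation: d^2x^k/dλ^2 + Γ^k_{ij} (dx^i/dλ)(dx^j/dλ) = 0.
Non-zero Christoffel symbols:
Γ^r_{θ θ} = -r
Γ^θ_{r θ} = 1/r
Substituting (the symmetric pair Γ^k_{ij}, Γ^k_{ji} combines into a factor 2):
d^2r/dλ^2 - r (dθ/dλ)^2 = 0
d^2θ/dλ^2 + (2/r) (dr/dλ)(dθ/dλ) = 0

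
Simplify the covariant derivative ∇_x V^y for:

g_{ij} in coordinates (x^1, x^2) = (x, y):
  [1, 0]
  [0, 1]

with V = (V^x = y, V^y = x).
All Christoffel symbols are zero.
∇_x V^y = ∂_x V^y + Γ^y_{x j} V^j
  = (1) + (0)(y) + (0)(x)
  = 1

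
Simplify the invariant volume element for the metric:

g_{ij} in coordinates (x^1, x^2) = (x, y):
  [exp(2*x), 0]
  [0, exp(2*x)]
det(g) = exp(4*x)
√|det(g)| = exp(2*x)
Volume element: dV = exp(2*x) dx dy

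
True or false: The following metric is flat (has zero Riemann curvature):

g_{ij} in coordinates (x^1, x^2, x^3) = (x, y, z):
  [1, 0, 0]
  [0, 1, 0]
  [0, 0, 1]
All metric components are constant, so every Christoffel symbol vanishes and R^i_{jkl} = 0.
True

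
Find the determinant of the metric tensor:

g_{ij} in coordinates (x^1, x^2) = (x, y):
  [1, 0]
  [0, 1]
For a 2×2 metric: det(g) = g_{11}·g_{22} - g_{12}·g_{21}
= (1)·(1) - (0)·(0)
= 1 - 0
det(g) = 1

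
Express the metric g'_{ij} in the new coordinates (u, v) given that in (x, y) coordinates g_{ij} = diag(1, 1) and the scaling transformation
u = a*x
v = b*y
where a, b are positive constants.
Invert the transformation: x = u/a, y = v/b
g'_{ij} = (∂x^k/∂x'^i)(∂x^l/∂x'^j) g_{kl}; with g_{kl} = δ_{kl} this is Σ_k (∂x^k/∂x'^i)(∂x^k/∂x'^j).
Jacobian: ∂x/∂u = 1/a, ∂x/∂v = 0, ∂y/∂u = 0, ∂y/∂v = 1/b
g'_{uu} = (1/a)(1/a) + (0)(0) = 1/a^2
g'_{uv} = (1/a)(0) + (0)(1/b) = 0
g'_{vv} = (0)(0) + (1/b)(1/b) = 1/b^2
g'_{ij} = diag(1/a^2, 1/b^2)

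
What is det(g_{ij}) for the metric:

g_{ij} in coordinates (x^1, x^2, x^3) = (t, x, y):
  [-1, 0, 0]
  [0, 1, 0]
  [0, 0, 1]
Diagonal metric: det(g) = g_{11}·g_{22}·g_{33}
= (-1)·(1)·(1)
det(g) = -1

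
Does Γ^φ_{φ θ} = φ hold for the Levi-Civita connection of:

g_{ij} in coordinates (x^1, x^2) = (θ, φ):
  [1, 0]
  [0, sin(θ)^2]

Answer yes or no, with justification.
Γ^φ_{φ θ} = (1/2) g^{φφ} (∂_φ g_{φθ} + ∂_θ g_{φφ} - ∂_φ g_{φθ}) = (1/2)(1/sin(θ)^2)((0) + (sin(2*θ)) - (0)) = 1/tan(θ)
This differs from the proposed value φ.
No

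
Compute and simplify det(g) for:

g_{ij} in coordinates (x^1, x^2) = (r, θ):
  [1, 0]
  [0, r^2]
For a 2×2 metric: det(g) = g_{11}·g_{22} - g_{12}·g_{21}
= (1)·(r^2) - (0)·(0)
= r^2 - 0
det(g) = r^2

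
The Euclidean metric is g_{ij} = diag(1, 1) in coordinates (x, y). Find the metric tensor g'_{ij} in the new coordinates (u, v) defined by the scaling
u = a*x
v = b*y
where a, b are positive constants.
Invert the transformation: x = u/a, y = v/b
g'_{ij} = (∂x^k/∂x'^i)(∂x^l/∂x'^j) g_{kl}; with g_{kl} = δ_{kl} this is Σ_k (∂x^k/∂x'^i)(∂x^k/∂x'^j).
Jacobian: ∂x/∂u = 1/a, ∂x/∂v = 0, ∂y/∂u = 0, ∂y/∂v = 1/b
g'_{uu} = (1/a)(1/a) + (0)(0) = 1/a^2
g'_{uv} = (1/a)(0) + (0)(1/b) = 0
g'_{vv} = (0)(0) + (1/b)(1/b) = 1/b^2
g'_{ij} = diag(1/a^2, 1/b^2)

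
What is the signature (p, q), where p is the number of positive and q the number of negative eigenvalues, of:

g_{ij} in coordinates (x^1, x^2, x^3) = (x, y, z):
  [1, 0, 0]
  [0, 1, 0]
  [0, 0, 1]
The metric is diagonal, so its eigenvalues are the diagonal entries: 1, 1, 1 (at a generic point, where coordinate-dependent entries are positive).
3 positive, 0 negative.
(3, 0) - Riemannian (positive definite)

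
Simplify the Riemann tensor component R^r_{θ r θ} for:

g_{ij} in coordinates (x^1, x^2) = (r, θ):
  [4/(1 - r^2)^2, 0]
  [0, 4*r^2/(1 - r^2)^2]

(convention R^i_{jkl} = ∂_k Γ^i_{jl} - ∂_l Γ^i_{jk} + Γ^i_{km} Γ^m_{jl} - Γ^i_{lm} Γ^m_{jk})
Non-zero Christoffel symbols (Γ^k_{ij} = Γ^k_{ji}):
Γ^r_{r r} = 2*r/(1 - r^2)
Γ^r_{θ θ} = (r^3 + r)/(r^2 - 1)
Γ^θ_{r θ} = (-r^2 - 1)/(r^3 - r)
R^r_{θ r θ} = ∂_r Γ^r_{θ θ} - ∂_θ Γ^r_{θ r} + Γ^r_{r m} Γ^m_{θ θ} - Γ^r_{θ m} Γ^m_{θ r}
  = ((r^4 - 4*r^2 - 1)/(r^2 - 1)^2) - (0) + (-2*r^2*(r^2 + 1)/(r^2 - 1)^2) - (-(r^2 + 1)^2/(r^2 - 1)^2) = -4*r^2/(r^2 - 1)^2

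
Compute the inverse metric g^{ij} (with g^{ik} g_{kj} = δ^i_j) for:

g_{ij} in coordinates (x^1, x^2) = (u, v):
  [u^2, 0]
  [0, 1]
The metric is diagonal, so g^{ij} is diagonal with entries 1/g_{ii}: diag(1/(u^2), 1).
g^{ij}:
  [1/u^2, 0]
  [0, 1]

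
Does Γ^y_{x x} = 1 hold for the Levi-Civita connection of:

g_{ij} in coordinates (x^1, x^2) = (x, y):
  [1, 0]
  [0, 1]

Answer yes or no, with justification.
Γ^y_{x x} = (1/2) g^{yy} (∂_x g_{yx} + ∂_x g_{yx} - ∂_y g_{xx}) = (1/2)(1)((0) + (0) - (0)) = 0
This differs from the proposed value 1.
No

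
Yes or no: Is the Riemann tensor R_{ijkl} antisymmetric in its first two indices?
R_{ijkl} = -R_{jikl} (follows from metric compatibility).
Yes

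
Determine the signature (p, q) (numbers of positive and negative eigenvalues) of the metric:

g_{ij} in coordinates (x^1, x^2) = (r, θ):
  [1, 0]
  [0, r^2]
The metric is diagonal, so its eigenvalues are the diagonal entries: 1, r^2 (at a generic point, where coordinate-dependent entries are positive).
2 positive, 0 negative.
(2, 0) - Riemannian (positive definite)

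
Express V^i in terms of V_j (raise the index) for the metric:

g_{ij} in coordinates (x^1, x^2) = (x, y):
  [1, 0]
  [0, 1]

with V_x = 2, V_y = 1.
Inverse metric (diagonal): g^{xx} = 1, g^{yy} = 1
V^i = g^{ij} V_j:
V^x = (1)(2) + (0)(1) = 2
V^y = (0)(2) + (1)(1) = 1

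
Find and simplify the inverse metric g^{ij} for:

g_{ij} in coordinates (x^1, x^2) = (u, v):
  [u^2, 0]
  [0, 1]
The metric is diagonal, so g^{ij} is diagonal with entries 1/g_{ii}: diag(1/(u^2), 1).
g^{ij}:
  [1/u^2, 0]
  [0, 1]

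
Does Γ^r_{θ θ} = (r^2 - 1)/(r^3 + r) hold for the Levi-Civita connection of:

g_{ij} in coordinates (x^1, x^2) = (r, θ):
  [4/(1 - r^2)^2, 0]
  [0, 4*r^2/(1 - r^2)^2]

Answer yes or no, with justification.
Γ^r_{θ θ} = (1/2) g^{rr} (∂_θ g_{rθ} + ∂_θ g_{rθ} - ∂_r g_{θθ}) = (1/2)((1 - r^2)^2/4)((0) + (0) - (-8*(r^3 + r)/(r^2 - 1)^3)) = (r^3 + r)/(r^2 - 1)
This differs from the proposed value (r^2 - 1)/(r^3 + r).
No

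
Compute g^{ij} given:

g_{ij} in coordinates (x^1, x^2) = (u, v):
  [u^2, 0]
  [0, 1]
The metric is diagonal, so g^{ij} is diagonal with entries 1/g_{ii}: diag(1/(u^2), 1).
g^{ij}:
  [1/u^2, 0]
  [0, 1]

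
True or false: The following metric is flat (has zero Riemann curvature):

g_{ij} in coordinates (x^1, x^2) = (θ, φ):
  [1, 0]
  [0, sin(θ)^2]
Non-zero Christoffel symbols:
Γ^θ_{φ φ} = -sin(2*θ)/2
Γ^φ_{θ φ} = 1/tan(θ)
Ricci tensor: R_{θθ} = 1, R_{θφ} = 0, R_{φφ} = sin(θ)^2
The Ricci tensor is non-zero, so the Riemann tensor is non-zero: not flat.
False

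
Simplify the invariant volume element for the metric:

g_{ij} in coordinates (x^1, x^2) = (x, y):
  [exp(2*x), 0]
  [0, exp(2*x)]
det(g) = exp(4*x)
√|det(g)| = exp(2*x)
Volume element: dV = exp(2*x) dx dy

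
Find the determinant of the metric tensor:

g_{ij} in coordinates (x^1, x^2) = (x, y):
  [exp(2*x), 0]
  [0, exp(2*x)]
For a 2×2 metric: det(g) = g_{11}·g_{22} - g_{12}·g_{21}
= (exp(2*x))·(exp(2*x)) - (0)·(0)
= exp(4*x) - 0
det(g) = exp(4*x)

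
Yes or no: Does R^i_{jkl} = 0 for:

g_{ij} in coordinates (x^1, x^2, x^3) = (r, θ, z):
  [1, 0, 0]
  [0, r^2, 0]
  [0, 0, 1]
Non-zero Christoffel symbols:
Γ^r_{θ θ} = -r
Γ^θ_{r θ} = 1/r
Ricci tensor: R_{rr} = 0, R_{rθ} = 0, R_{rz} = 0, R_{θθ} = 0, R_{θz} = 0, R_{zz} = 0
All R_{ij} vanish; in 3 dimensions the Riemann tensor is fully determined by the Ricci tensor, so R^i_{jkl} = 0: the metric is flat (curvilinear coordinates on flat space).
Yes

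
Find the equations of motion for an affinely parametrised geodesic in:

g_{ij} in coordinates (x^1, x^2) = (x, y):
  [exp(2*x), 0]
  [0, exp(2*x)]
Geodesic equation: d^2x^k/dλ^2 + Γ^k_{ij} (dx^i/dλ)(dx^j/dλ) = 0.
Non-zero Christoffel symbols:
Γ^x_{x x} = 1
Γ^x_{y y} = -1
Γ^y_{x y} = 1
Substituting (the symmetric pair Γ^k_{ij}, Γ^k_{ji} combines into a factor 2):
d^2x/dλ^2 + (dx/dλ)^2 - (dy/dλ)^2 = 0
d^2y/dλ^2 + 2 (dx/dλ)(dy/dλ) = 0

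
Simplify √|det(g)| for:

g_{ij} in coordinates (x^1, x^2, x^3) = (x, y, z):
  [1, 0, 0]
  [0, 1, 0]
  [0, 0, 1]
det(g) = 1
√|det(g)| = 1
Volume element: dV = 1 dx dy dz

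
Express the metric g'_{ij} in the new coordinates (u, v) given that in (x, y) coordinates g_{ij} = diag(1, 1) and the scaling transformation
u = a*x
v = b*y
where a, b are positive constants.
Invert the transformation: x = u/a, y = v/b
g'_{ij} = (∂x^k/∂x'^i)(∂x^l/∂x'^j) g_{kl}; with g_{kl} = δ_{kl} this is Σ_k (∂x^k/∂x'^i)(∂x^k/∂x'^j).
Jacobian: ∂x/∂u = 1/a, ∂x/∂v = 0, ∂y/∂u = 0, ∂y/∂v = 1/b
g'_{uu} = (1/a)(1/a) + (0)(0) = 1/a^2
g'_{uv} = (1/a)(0) + (0)(1/b) = 0
g'_{vv} = (0)(0) + (1/b)(1/b) = 1/b^2
g'_{ij} = diag(1/a^2, 1/b^2)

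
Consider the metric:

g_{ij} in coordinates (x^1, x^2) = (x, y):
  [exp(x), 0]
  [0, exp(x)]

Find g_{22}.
With x^1 = x, x^2 = y, g_{22} = g_{yy} is the row-2, column-2 entry of the matrix.
g_{22} = exp(x)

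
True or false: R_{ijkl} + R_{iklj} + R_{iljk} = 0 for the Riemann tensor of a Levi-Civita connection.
This is the first (algebraic) Bianchi identity.
True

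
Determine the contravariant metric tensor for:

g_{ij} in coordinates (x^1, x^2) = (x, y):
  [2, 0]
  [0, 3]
The metric is diagonal, so g^{ij} is diagonal with entries 1/g_{ii}: diag(1/2, 1/3).
g^{ij}:
  [1/2, 0]
  [0, 1/3]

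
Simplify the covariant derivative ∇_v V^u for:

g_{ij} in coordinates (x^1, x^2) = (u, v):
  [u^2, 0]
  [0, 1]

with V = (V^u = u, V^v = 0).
Non-zero Christoffel symbols:
Γ^u_{u u} = 1/u
∇_v V^u = ∂_v V^u + Γ^u_{v j} V^j
  = (0) + (0)(u) + (0)(0)
  = 0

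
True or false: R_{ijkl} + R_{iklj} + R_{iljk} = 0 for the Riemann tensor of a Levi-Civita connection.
This is the first (algebraic) Bianchi identity.
True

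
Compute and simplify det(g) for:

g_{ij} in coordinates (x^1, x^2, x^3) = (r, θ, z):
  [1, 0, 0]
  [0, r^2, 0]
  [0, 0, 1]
Diagonal metric: det(g) = g_{11}·g_{22}·g_{33}
= (1)·(r^2)·(1)
det(g) = r^2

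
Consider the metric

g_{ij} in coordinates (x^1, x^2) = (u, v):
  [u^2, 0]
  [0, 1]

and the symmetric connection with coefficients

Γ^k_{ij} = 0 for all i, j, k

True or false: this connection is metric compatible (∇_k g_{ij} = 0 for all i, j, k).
Using ∇_k g_{ij} = ∂_k g_{ij} - Γ^m_{ki} g_{mj} - Γ^m_{kj} g_{im}:
∇_u g_{uu} = (2*u) - (0) - (0) = 2*u ≠ 0
So the connection is not metric compatible (it is not the Levi-Civita connection).
False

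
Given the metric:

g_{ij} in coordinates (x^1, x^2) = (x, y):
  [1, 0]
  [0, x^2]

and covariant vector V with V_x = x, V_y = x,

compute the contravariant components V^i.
Inverse metric (diagonal): g^{xx} = 1, g^{yy} = 1/x^2
V^i = g^{ij} V_j:
V^x = (1)(x) + (0)(x) = x
V^y = (0)(x) + (1/x^2)(x) = 1/x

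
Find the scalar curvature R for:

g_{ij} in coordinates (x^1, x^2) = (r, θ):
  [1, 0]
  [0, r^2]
Non-zero Christoffel symbols (Γ^k_{ij} = Γ^k_{ji}):
Γ^r_{θ θ} = -r
Γ^θ_{r θ} = 1/r
Ricci tensor (R_{ij} = R^k_{ikj}): R_{rr} = 0, R_{rθ} = 0, R_{θθ} = 0
Inverse metric: g^{rr} = 1, g^{θθ} = 1/r^2
R = g^{ij} R_{ij} = (1)(0) + (1/r^2)(0) = 0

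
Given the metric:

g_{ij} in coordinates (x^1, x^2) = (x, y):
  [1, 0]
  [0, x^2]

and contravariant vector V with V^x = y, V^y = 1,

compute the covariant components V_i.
V_i = g_{ij} V^j:
V_x = (1)(y) + (0)(1) = y
V_y = (0)(y) + (x^2)(1) = x^2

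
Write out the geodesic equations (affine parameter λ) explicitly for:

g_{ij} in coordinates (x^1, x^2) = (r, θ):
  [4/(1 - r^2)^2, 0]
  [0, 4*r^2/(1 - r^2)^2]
Geodesic equation: d^2x^k/dλ^2 + Γ^k_{ij} (dx^i/dλ)(dx^j/dλ) = 0.
Non-zero Christoffel symbols:
Γ^r_{r r} = 2*r/(1 - r^2)
Γ^r_{θ θ} = (r^3 + r)/(r^2 - 1)
Γ^θ_{r θ} = (-r^2 - 1)/(r^3 - r)
Substituting (the symmetric pair Γ^k_{ij}, Γ^k_{ji} combines into a factor 2):
d^2r/dλ^2 + (2*r/(1 - r^2)) (dr/dλ)^2 + ((r^3 + r)/(r^2 - 1)) (dθ/dλ)^2 = 0
d^2θ/dλ^2 + ((-2*r^2 - 2)/(r^3 - r)) (dr/dλ)(dθ/dλ) = 0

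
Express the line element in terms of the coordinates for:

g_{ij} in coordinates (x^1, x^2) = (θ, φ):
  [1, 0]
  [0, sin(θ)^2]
ds^2 = g_{ij} dx^i dx^j; only the non-zero components contribute.
ds^2 = dθ^2 + sin(θ)^2 dφ^2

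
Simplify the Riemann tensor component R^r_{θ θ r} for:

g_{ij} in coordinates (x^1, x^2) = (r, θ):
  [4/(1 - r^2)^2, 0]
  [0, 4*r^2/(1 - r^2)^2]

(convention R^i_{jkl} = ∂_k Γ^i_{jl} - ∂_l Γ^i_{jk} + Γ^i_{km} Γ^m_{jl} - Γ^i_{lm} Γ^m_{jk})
Non-zero Christoffel symbols (Γ^k_{ij} = Γ^k_{ji}):
Γ^r_{r r} = 2*r/(1 - r^2)
Γ^r_{θ θ} = (r^3 + r)/(r^2 - 1)
Γ^θ_{r θ} = (-r^2 - 1)/(r^3 - r)
R^r_{θ θ r} = ∂_θ Γ^r_{θ r} - ∂_r Γ^r_{θ θ} + Γ^r_{θ m} Γ^m_{θ r} - Γ^r_{r m} Γ^m_{θ θ}
  = (0) - ((r^4 - 4*r^2 - 1)/(r^2 - 1)^2) + (-(r^2 + 1)^2/(r^2 - 1)^2) - (-2*r^2*(r^2 + 1)/(r^2 - 1)^2) = 4*r^2/(r^2 - 1)^2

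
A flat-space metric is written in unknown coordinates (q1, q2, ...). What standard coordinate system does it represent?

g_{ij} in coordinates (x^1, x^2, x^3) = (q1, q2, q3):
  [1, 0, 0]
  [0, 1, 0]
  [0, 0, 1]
All components are constant and the metric is the identity, i.e. orthonormal rectilinear coordinates.
Cartesian (3D) coordinates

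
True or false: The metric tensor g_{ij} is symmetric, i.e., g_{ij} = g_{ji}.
By definition the metric is a symmetric bilinear form, g_{ij} = g_{ji}.
True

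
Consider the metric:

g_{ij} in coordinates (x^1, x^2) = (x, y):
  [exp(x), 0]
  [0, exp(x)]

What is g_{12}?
With x^1 = x, x^2 = y, g_{12} = g_{xy} is the row-1, column-2 entry of the matrix.
g_{12} = 0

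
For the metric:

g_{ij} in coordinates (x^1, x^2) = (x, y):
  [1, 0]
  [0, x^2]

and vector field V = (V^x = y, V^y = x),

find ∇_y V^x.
Non-zero Christoffel symbols:
Γ^x_{y y} = -x
Γ^y_{x y} = 1/x
∇_y V^x = ∂_y V^x + Γ^x_{y j} V^j
  = (1) + (0)(y) + (-x)(x)
  = 1 - x^2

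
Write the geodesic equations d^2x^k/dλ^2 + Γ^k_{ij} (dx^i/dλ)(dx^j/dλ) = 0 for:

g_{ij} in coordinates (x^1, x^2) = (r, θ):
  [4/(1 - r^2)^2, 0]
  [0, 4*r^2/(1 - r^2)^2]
Geodesic equation: d^2x^k/dλ^2 + Γ^k_{ij} (dx^i/dλ)(dx^j/dλ) = 0.
Non-zero Christoffel symbols:
Γ^r_{r r} = 2*r/(1 - r^2)
Γ^r_{θ θ} = (r^3 + r)/(r^2 - 1)
Γ^θ_{r θ} = (-r^2 - 1)/(r^3 - r)
Substituting (the symmetric pair Γ^k_{ij}, Γ^k_{ji} combines into a factor 2):
d^2r/dλ^2 + (2*r/(1 - r^2)) (dr/dλ)^2 + ((r^3 + r)/(r^2 - 1)) (dθ/dλ)^2 = 0
d^2θ/dλ^2 + ((-2*r^2 - 2)/(r^3 - r)) (dr/dλ)(dθ/dλ) = 0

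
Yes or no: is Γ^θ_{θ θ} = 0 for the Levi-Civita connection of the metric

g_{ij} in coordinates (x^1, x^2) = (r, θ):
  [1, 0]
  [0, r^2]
Γ^θ_{θ θ} = (1/2) g^{θθ} (∂_θ g_{θθ} + ∂_θ g_{θθ} - ∂_θ g_{θθ}) = (1/2)(1/r^2)((0) + (0) - (0)) = 0
This equals the proposed value 0.
Yes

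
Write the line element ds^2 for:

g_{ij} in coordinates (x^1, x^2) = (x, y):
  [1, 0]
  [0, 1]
ds^2 = g_{ij} dx^i dx^j; only the non-zero components contribute.
ds^2 = dx^2 + dy^2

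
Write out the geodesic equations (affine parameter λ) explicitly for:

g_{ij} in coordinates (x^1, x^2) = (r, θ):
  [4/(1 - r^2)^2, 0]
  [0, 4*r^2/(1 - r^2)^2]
Geodesic equation: d^2x^k/dλ^2 + Γ^k_{ij} (dx^i/dλ)(dx^j/dλ) = 0.
Non-zero Christoffel symbols:
Γ^r_{r r} = 2*r/(1 - r^2)
Γ^r_{θ θ} = (r^3 + r)/(r^2 - 1)
Γ^θ_{r θ} = (-r^2 - 1)/(r^3 - r)
Substituting (the symmetric pair Γ^k_{ij}, Γ^k_{ji} combines into a factor 2):
d^2r/dλ^2 + (2*r/(1 - r^2)) (dr/dλ)^2 + ((r^3 + r)/(r^2 - 1)) (dθ/dλ)^2 = 0
d^2θ/dλ^2 + ((-2*r^2 - 2)/(r^3 - r)) (dr/dλ)(dθ/dλ) = 0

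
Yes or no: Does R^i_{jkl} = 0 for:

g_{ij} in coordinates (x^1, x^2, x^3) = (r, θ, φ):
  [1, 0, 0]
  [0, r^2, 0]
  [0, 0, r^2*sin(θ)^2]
Non-zero Christoffel symbols:
Γ^r_{θ θ} = -r
Γ^r_{φ φ} = -r*sin(θ)^2
Γ^θ_{r θ} = 1/r
Γ^θ_{φ φ} = -sin(2*θ)/2
Γ^φ_{r φ} = 1/r
Γ^φ_{θ φ} = 1/tan(θ)
Ricci tensor: R_{rr} = 0, R_{rθ} = 0, R_{rφ} = 0, R_{θθ} = 0, R_{θφ} = 0, R_{φφ} = 0
All R_{ij} vanish; in 3 dimensions the Riemann tensor is fully determined by the Ricci tensor, so R^i_{jkl} = 0: the metric is flat (curvilinear coordinates on flat space).
Yes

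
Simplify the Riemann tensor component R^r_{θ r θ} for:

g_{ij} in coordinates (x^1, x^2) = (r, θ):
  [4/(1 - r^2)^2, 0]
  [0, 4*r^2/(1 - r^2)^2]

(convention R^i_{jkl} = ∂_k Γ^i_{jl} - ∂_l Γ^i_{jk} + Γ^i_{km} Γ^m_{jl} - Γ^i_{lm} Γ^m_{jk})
Non-zero Christoffel symbols (Γ^k_{ij} = Γ^k_{ji}):
Γ^r_{r r} = 2*r/(1 - r^2)
Γ^r_{θ θ} = (r^3 + r)/(r^2 - 1)
Γ^θ_{r θ} = (-r^2 - 1)/(r^3 - r)
R^r_{θ r θ} = ∂_r Γ^r_{θ θ} - ∂_θ Γ^r_{θ r} + Γ^r_{r m} Γ^m_{θ θ} - Γ^r_{θ m} Γ^m_{θ r}
  = ((r^4 - 4*r^2 - 1)/(r^2 - 1)^2) - (0) + (-2*r^2*(r^2 + 1)/(r^2 - 1)^2) - (-(r^2 + 1)^2/(r^2 - 1)^2) = -4*r^2/(r^2 - 1)^2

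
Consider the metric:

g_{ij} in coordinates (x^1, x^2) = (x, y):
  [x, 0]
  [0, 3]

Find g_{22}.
With x^1 = x, x^2 = y, g_{22} = g_{yy} is the row-2, column-2 entry of the matrix.
g_{22} = 3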